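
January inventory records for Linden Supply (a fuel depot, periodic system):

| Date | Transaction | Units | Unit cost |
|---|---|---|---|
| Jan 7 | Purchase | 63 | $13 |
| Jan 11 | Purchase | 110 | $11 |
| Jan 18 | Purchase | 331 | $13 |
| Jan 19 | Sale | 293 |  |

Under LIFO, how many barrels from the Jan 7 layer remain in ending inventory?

Jan 19, 293 sold [LIFO — newest first]: 293 @ $13 = $3,809
Ending inventory: 63 @ $13 + 110 @ $11 + 38 @ $13 = $2,523
Check: goods available $6,332 = COGS $3,809 + ending $2,523

63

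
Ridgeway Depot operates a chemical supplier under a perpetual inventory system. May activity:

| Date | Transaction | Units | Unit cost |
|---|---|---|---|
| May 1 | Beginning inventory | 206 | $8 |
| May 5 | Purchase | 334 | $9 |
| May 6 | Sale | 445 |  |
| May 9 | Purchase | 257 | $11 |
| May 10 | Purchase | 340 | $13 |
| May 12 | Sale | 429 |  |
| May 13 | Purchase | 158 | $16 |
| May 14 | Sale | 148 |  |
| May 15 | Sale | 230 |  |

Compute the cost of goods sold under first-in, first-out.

COGS = $13,741

May 6, 445 sold [FIFO — oldest first]: 206 @ $8 + 239 @ $9 = $3,799
May 12, 429 sold [FIFO — oldest first]: 95 @ $9 + 257 @ $11 + 77 @ $13 = $4,683
May 14, 148 sold [FIFO — oldest first]: 148 @ $13 = $1,924
May 15, 230 sold [FIFO — oldest first]: 115 @ $13 + 115 @ $16 = $3,335
Total COGS = $3,799 + $4,683 + $1,924 + $3,335 = $13,741
Ending inventory: 43 @ $16 = $688
Check: goods available $14,429 = COGS $13,741 + ending $688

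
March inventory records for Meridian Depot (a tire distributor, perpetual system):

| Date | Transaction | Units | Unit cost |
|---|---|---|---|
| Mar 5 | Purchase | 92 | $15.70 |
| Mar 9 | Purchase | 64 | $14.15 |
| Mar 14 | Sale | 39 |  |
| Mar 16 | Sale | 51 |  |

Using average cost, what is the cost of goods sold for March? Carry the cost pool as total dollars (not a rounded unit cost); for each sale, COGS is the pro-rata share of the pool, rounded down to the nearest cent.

After Mar 5: 92 on hand, pool $1,444.40 (≈ $15.7000 each)
After Mar 9: 156 on hand, pool $2,350.00 (≈ $15.0641 each)
Mar 14, sell 39: 39/156 × $2,350.00 → $587.50
Mar 16, sell 51: 51/117 × $1,762.50 → $768.26
Total COGS = $587.50 + $768.26 = $1,355.76
Ending inventory (cost pool remaining) = $994.24
Check: goods available $2,350.00 = COGS $1,355.76 + ending $994.24

COGS = $1,355.76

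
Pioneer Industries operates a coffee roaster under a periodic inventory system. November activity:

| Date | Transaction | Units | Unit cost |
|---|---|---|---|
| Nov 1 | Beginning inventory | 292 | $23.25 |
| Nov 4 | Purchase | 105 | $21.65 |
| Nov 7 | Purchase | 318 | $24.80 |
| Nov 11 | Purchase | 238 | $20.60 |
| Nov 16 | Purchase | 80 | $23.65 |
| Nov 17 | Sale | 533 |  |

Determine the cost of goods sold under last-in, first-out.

Nov 17, 533 sold [LIFO — newest first]: 80 @ $23.65 + 238 @ $20.60 + 215 @ $24.80 = $12,126.80
Ending inventory: 292 @ $23.25 + 105 @ $21.65 + 103 @ $24.80 = $11,616.65
Check: goods available $23,743.45 = COGS $12,126.80 + ending $11,616.65

COGS = $12,126.80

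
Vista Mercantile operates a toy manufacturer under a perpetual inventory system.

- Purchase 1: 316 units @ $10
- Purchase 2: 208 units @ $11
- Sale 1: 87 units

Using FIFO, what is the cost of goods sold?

COGS = $870

Sale 1 (87) [FIFO — oldest first]: 87 @ $10 = $870
Ending inventory: 229 @ $10 + 208 @ $11 = $4,578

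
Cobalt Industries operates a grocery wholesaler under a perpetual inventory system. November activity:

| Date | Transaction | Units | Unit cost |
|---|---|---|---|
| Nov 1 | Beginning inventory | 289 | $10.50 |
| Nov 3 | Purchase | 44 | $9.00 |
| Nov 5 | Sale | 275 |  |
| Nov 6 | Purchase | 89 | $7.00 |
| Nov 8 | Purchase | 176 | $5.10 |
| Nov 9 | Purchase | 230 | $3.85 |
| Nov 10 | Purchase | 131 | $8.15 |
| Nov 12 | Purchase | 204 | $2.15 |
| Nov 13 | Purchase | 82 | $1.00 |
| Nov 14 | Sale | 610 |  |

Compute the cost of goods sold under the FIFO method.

COGS = $6,301.15

Nov 5, 275 sold [FIFO — oldest first]: 275 @ $10.50 = $2,887.50
Nov 14, 610 sold [FIFO — oldest first]: 14 @ $10.50 + 44 @ $9.00 + 89 @ $7.00 + 176 @ $5.10 + 230 @ $3.85 + 57 @ $8.15 = $3,413.65
Total COGS = $2,887.50 + $3,413.65 = $6,301.15
Ending inventory: 74 @ $8.15 + 204 @ $2.15 + 82 @ $1.00 = $1,123.70
Check: goods available $7,424.85 = COGS $6,301.15 + ending $1,123.70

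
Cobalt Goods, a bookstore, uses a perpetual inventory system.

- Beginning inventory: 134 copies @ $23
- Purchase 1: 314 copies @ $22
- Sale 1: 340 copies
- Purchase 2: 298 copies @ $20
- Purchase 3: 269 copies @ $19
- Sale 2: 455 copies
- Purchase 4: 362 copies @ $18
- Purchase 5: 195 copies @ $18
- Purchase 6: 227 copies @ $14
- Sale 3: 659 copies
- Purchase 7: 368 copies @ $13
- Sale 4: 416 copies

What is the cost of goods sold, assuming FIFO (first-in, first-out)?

COGS = $35,188

Sale 1 (340) [FIFO — oldest first]: 134 @ $23 + 206 @ $22 = $7,614
Sale 2 (455) [FIFO — oldest first]: 108 @ $22 + 298 @ $20 + 49 @ $19 = $9,267
Sale 3 (659) [FIFO — oldest first]: 220 @ $19 + 362 @ $18 + 77 @ $18 = $12,082
Sale 4 (416) [FIFO — oldest first]: 118 @ $18 + 227 @ $14 + 71 @ $13 = $6,225
Total COGS = $7,614 + $9,267 + $12,082 + $6,225 = $35,188
Ending inventory: 297 @ $13 = $3,861
Check: goods available $39,049 = COGS $35,188 + ending $3,861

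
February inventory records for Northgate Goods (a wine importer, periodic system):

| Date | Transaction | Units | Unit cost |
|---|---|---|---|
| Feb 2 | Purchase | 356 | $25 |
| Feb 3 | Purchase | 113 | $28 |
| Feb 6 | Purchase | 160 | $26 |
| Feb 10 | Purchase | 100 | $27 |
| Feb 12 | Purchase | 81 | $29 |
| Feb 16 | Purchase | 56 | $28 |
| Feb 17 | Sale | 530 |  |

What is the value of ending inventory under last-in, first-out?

Ending inventory = $8,400

Feb 17, 530 sold [LIFO — newest first]: 56 @ $28 + 81 @ $29 + 100 @ $27 + 160 @ $26 + 113 @ $28 + 20 @ $25 = $14,441
Ending inventory: 336 @ $25 = $8,400
Check: goods available $22,841 = COGS $14,441 + ending $8,400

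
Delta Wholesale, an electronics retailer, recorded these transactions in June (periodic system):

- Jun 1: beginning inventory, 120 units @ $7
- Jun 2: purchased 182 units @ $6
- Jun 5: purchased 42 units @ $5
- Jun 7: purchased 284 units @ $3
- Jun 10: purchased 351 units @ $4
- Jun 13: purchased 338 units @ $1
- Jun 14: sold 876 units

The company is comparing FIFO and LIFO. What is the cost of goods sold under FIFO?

FIFO COGS: 120 @ $7 + 182 @ $6 + 42 @ $5 + 284 @ $3 + 248 @ $4 = $3,986
LIFO COGS: 338 @ $1 + 351 @ $4 + 187 @ $3 = $2,303

COGS = $3,986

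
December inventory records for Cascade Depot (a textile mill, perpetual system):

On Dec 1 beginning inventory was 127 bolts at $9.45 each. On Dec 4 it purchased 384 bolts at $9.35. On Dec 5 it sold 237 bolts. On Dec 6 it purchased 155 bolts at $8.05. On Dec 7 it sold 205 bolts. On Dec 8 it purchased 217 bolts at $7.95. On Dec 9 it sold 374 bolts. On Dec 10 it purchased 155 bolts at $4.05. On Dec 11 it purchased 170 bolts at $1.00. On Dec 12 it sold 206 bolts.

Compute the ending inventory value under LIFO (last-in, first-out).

Ending inventory = $1,115.10

Dec 5, 237 sold [LIFO — newest first]: 237 @ $9.35 = $2,215.95
Dec 7, 205 sold [LIFO — newest first]: 155 @ $8.05 + 50 @ $9.35 = $1,715.25
Dec 9, 374 sold [LIFO — newest first]: 217 @ $7.95 + 97 @ $9.35 + 60 @ $9.45 = $3,199.10
Dec 12, 206 sold [LIFO — newest first]: 170 @ $1.00 + 36 @ $4.05 = $315.80
Total COGS = $2,215.95 + $1,715.25 + $3,199.10 + $315.80 = $7,446.10
Ending inventory: 67 @ $9.45 + 119 @ $4.05 = $1,115.10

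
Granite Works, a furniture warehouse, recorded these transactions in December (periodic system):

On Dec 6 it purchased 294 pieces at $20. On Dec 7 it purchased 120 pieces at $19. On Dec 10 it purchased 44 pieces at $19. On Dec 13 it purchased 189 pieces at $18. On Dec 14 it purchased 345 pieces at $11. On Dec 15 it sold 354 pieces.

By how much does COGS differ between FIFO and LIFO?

$3,063

FIFO COGS: 294 @ $20 + 60 @ $19 = $7,020
LIFO COGS: 345 @ $11 + 9 @ $18 = $3,957
Difference = |$7,020 − $3,957| = $3,063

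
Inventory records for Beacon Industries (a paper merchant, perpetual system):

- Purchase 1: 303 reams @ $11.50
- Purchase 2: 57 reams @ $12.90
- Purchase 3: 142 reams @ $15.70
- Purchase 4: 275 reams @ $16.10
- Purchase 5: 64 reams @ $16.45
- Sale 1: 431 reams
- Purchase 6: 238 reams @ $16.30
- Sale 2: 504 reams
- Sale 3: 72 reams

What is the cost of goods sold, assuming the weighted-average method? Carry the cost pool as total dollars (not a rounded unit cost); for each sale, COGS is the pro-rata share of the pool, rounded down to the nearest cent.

COGS = $14,731.65

After Purchase 1: 303 on hand, pool $3,484.50 (≈ $11.5000 each)
After Purchase 2: 360 on hand, pool $4,219.80 (≈ $11.7217 each)
After Purchase 3: 502 on hand, pool $6,449.20 (≈ $12.8470 each)
After Purchase 4: 777 on hand, pool $10,876.70 (≈ $13.9983 each)
After Purchase 5: 841 on hand, pool $11,929.50 (≈ $14.1849 each)
Sale 1, sell 431: 431/841 × $11,929.50 → $6,113.69
After Purchase 6: 648 on hand, pool $9,695.21 (≈ $14.9617 each)
Sale 2, sell 504: 504/648 × $9,695.21 → $7,540.71
Sale 3, sell 72: 72/144 × $2,154.50 → $1,077.25
Total COGS = $6,113.69 + $7,540.71 + $1,077.25 = $14,731.65
Ending inventory (cost pool remaining) = $1,077.25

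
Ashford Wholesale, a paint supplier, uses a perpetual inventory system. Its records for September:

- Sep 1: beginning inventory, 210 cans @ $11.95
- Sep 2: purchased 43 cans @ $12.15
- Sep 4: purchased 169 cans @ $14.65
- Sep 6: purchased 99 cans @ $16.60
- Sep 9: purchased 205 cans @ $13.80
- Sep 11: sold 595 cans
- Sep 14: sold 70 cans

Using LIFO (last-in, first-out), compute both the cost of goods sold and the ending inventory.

COGS = $9,251.25; ending inventory = $728.95

Sep 11, 595 sold [LIFO — newest first]: 205 @ $13.80 + 99 @ $16.60 + 169 @ $14.65 + 43 @ $12.15 + 79 @ $11.95 = $8,414.75
Sep 14, 70 sold [LIFO — newest first]: 70 @ $11.95 = $836.50
Total COGS = $8,414.75 + $836.50 = $9,251.25
Ending inventory: 61 @ $11.95 = $728.95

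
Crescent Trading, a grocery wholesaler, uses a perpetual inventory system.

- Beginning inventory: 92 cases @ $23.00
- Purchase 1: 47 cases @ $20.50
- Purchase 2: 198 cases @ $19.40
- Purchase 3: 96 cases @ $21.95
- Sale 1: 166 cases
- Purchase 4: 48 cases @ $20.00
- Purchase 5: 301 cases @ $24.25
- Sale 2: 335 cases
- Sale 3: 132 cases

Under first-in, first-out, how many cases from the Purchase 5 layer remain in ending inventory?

Sale 1 (166) [FIFO — oldest first]: 92 @ $23.00 + 47 @ $20.50 + 27 @ $19.40 = $3,603.30
Sale 2 (335) [FIFO — oldest first]: 171 @ $19.40 + 96 @ $21.95 + 48 @ $20.00 + 20 @ $24.25 = $6,869.60
Sale 3 (132) [FIFO — oldest first]: 132 @ $24.25 = $3,201.00
Total COGS = $3,603.30 + $6,869.60 + $3,201.00 = $13,673.90
Ending inventory: 149 @ $24.25 = $3,613.25

149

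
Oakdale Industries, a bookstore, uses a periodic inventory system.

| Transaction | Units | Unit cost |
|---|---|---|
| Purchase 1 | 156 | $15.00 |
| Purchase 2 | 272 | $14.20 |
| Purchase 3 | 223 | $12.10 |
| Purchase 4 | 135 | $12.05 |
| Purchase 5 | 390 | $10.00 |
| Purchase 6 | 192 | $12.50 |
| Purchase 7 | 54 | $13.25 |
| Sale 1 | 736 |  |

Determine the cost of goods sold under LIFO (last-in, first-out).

Sale 1 (736) [LIFO — newest first]: 54 @ $13.25 + 192 @ $12.50 + 390 @ $10.00 + 100 @ $12.05 = $8,220.50
Ending inventory: 156 @ $15.00 + 272 @ $14.20 + 223 @ $12.10 + 35 @ $12.05 = $9,322.45
Check: goods available $17,542.95 = COGS $8,220.50 + ending $9,322.45

COGS = $8,220.50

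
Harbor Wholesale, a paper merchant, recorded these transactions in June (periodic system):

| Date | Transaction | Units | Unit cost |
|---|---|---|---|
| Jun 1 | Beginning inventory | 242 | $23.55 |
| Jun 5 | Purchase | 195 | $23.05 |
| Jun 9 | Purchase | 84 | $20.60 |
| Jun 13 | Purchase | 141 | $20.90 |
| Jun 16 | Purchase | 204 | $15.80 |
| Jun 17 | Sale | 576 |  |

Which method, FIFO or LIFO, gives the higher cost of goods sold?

FIFO

FIFO COGS: 242 @ $23.55 + 195 @ $23.05 + 84 @ $20.60 + 55 @ $20.90 = $13,073.75
LIFO COGS: 204 @ $15.80 + 141 @ $20.90 + 84 @ $20.60 + 147 @ $23.05 = $11,288.85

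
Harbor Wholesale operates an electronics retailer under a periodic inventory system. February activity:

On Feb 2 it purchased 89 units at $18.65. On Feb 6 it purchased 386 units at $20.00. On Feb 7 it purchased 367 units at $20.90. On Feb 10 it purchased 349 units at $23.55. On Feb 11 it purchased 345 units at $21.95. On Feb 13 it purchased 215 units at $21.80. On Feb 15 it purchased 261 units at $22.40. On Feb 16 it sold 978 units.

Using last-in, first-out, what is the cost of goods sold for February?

COGS = $21,803.50

Feb 16, 978 sold [LIFO — newest first]: 261 @ $22.40 + 215 @ $21.80 + 345 @ $21.95 + 157 @ $23.55 = $21,803.50
Ending inventory: 89 @ $18.65 + 386 @ $20.00 + 367 @ $20.90 + 192 @ $23.55 = $21,571.75
Check: goods available $43,375.25 = COGS $21,803.50 + ending $21,571.75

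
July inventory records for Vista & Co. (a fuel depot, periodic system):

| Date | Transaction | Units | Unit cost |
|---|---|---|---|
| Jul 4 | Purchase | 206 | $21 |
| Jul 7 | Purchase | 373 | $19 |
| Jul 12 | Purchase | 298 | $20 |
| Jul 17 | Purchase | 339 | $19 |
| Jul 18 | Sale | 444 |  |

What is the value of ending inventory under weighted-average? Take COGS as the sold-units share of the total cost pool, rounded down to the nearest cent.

Ending inventory = $15,118.76

Jul 18, sell 444: 444/1216 × $23,814.00 → $8,695.24
Ending inventory (cost pool remaining) = $15,118.76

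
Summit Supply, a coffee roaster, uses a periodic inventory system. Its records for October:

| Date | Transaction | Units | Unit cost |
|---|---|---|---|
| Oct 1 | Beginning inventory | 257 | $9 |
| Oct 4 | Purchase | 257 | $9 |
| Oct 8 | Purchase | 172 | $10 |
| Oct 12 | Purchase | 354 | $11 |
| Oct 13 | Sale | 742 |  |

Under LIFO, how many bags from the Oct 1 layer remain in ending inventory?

257

Oct 13, 742 sold [LIFO — newest first]: 354 @ $11 + 172 @ $10 + 216 @ $9 = $7,558
Ending inventory: 257 @ $9 + 41 @ $9 = $2,682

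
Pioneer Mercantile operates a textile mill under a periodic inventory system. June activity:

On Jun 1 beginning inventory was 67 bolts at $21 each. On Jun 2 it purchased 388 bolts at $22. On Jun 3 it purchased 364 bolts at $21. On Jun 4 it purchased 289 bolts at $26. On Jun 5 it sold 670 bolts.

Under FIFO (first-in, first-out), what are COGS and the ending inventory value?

COGS = $14,458; ending inventory = $10,643

Jun 5, 670 sold [FIFO — oldest first]: 67 @ $21 + 388 @ $22 + 215 @ $21 = $14,458
Ending inventory: 149 @ $21 + 289 @ $26 = $10,643
Check: goods available $25,101 = COGS $14,458 + ending $10,643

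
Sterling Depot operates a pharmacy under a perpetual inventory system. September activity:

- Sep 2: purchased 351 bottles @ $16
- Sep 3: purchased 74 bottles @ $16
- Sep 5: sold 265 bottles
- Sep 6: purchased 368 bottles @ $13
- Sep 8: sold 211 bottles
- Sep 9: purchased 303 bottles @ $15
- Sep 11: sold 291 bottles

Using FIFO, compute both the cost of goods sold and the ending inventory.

Sep 5, 265 sold [FIFO — oldest first]: 265 @ $16 = $4,240
Sep 8, 211 sold [FIFO — oldest first]: 86 @ $16 + 74 @ $16 + 51 @ $13 = $3,223
Sep 11, 291 sold [FIFO — oldest first]: 291 @ $13 = $3,783
Total COGS = $4,240 + $3,223 + $3,783 = $11,246
Ending inventory: 26 @ $13 + 303 @ $15 = $4,883

COGS = $11,246; ending inventory = $4,883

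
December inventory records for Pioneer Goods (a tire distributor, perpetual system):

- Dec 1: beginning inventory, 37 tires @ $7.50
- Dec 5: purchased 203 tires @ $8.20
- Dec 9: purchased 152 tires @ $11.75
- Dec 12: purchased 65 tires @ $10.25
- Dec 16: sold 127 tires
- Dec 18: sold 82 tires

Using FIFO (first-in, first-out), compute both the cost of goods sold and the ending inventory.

Dec 16, 127 sold [FIFO — oldest first]: 37 @ $7.50 + 90 @ $8.20 = $1,015.50
Dec 18, 82 sold [FIFO — oldest first]: 82 @ $8.20 = $672.40
Total COGS = $1,015.50 + $672.40 = $1,687.90
Ending inventory: 31 @ $8.20 + 152 @ $11.75 + 65 @ $10.25 = $2,706.45

COGS = $1,687.90; ending inventory = $2,706.45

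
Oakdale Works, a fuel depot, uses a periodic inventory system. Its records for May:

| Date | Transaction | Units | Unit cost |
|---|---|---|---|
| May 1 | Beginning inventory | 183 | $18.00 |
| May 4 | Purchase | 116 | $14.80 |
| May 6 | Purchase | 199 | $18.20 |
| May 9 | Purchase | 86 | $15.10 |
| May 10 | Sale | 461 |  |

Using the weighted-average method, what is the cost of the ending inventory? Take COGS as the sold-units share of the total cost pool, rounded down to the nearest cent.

May 10, sell 461: 461/584 × $9,931.20 → $7,839.52
Ending inventory (cost pool remaining) = $2,091.68
Check: goods available $9,931.20 = COGS $7,839.52 + ending $2,091.68

Ending inventory = $2,091.68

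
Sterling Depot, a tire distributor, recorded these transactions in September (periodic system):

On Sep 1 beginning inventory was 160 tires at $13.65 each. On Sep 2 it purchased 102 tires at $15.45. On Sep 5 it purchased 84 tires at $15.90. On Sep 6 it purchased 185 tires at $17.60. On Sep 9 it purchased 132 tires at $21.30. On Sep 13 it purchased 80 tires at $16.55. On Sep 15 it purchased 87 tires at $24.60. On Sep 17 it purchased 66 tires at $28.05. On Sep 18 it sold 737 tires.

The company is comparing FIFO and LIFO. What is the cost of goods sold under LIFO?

COGS = $14,308.25

FIFO COGS: 160 @ $13.65 + 102 @ $15.45 + 84 @ $15.90 + 185 @ $17.60 + 132 @ $21.30 + 74 @ $16.55 = $12,387.80
LIFO COGS: 66 @ $28.05 + 87 @ $24.60 + 80 @ $16.55 + 132 @ $21.30 + 185 @ $17.60 + 84 @ $15.90 + 102 @ $15.45 + 1 @ $13.65 = $14,308.25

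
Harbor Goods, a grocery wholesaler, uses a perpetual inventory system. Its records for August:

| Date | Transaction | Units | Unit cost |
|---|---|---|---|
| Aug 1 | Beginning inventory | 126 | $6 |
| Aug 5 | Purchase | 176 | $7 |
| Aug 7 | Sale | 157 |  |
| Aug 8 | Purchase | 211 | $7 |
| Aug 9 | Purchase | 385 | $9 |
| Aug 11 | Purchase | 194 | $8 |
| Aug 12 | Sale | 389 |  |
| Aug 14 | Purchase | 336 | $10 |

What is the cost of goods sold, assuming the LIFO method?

COGS = $4,406

Aug 7, 157 sold [LIFO — newest first]: 157 @ $7 = $1,099
Aug 12, 389 sold [LIFO — newest first]: 194 @ $8 + 195 @ $9 = $3,307
Total COGS = $1,099 + $3,307 = $4,406
Ending inventory: 126 @ $6 + 19 @ $7 + 211 @ $7 + 190 @ $9 + 336 @ $10 = $7,436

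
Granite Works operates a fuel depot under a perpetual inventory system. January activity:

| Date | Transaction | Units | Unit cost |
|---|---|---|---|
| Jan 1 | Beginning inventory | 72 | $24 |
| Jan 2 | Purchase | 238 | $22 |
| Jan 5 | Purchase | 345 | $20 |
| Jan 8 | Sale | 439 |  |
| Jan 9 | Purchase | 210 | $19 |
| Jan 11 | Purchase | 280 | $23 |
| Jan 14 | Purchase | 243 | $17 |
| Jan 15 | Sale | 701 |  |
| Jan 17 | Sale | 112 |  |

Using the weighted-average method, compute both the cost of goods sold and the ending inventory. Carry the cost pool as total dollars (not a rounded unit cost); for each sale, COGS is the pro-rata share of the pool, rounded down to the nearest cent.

After Jan 1: 72 on hand, pool $1,728.00 (≈ $24.0000 each)
After Jan 2: 310 on hand, pool $6,964.00 (≈ $22.4645 each)
After Jan 5: 655 on hand, pool $13,864.00 (≈ $21.1664 each)
Jan 8, sell 439: 439/655 × $13,864.00 → $9,292.05
After Jan 9: 426 on hand, pool $8,561.95 (≈ $20.0985 each)
After Jan 11: 706 on hand, pool $15,001.95 (≈ $21.2492 each)
After Jan 14: 949 on hand, pool $19,132.95 (≈ $20.1612 each)
Jan 15, sell 701: 701/949 × $19,132.95 → $14,132.97
Jan 17, sell 112: 112/248 × $4,999.98 → $2,258.05
Total COGS = $9,292.05 + $14,132.97 + $2,258.05 = $25,683.07
Ending inventory (cost pool remaining) = $2,741.93
Check: goods available $28,425.00 = COGS $25,683.07 + ending $2,741.93

COGS = $25,683.07; ending inventory = $2,741.93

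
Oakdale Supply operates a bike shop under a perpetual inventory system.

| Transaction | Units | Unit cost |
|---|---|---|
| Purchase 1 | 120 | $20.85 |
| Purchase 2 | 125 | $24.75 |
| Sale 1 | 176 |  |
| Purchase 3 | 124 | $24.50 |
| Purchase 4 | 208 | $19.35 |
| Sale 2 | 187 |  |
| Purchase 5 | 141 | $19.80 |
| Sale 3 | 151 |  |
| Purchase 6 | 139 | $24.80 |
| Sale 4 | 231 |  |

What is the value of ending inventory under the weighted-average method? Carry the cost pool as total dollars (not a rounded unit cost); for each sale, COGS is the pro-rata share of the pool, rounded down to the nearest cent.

Ending inventory = $2,514.54

After Purchase 1: 120 on hand, pool $2,502.00 (≈ $20.8500 each)
After Purchase 2: 245 on hand, pool $5,595.75 (≈ $22.8398 each)
Sale 1, sell 176: 176/245 × $5,595.75 → $4,019.80
After Purchase 3: 193 on hand, pool $4,613.95 (≈ $23.9065 each)
After Purchase 4: 401 on hand, pool $8,638.75 (≈ $21.5430 each)
Sale 2, sell 187: 187/401 × $8,638.75 → $4,028.54
After Purchase 5: 355 on hand, pool $7,402.01 (≈ $20.8507 each)
Sale 3, sell 151: 151/355 × $7,402.01 → $3,148.46
After Purchase 6: 343 on hand, pool $7,700.75 (≈ $22.4512 each)
Sale 4, sell 231: 231/343 × $7,700.75 → $5,186.21
Total COGS = $4,019.80 + $4,028.54 + $3,148.46 + $5,186.21 = $16,383.01
Ending inventory (cost pool remaining) = $2,514.54
Check: goods available $18,897.55 = COGS $16,383.01 + ending $2,514.54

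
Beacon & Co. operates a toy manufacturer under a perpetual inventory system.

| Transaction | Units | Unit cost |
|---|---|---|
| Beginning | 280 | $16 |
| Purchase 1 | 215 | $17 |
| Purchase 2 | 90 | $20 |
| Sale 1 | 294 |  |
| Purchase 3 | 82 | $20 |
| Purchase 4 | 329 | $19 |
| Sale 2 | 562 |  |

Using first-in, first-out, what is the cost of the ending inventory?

Sale 1 (294) [FIFO — oldest first]: 280 @ $16 + 14 @ $17 = $4,718
Sale 2 (562) [FIFO — oldest first]: 201 @ $17 + 90 @ $20 + 82 @ $20 + 189 @ $19 = $10,448
Total COGS = $4,718 + $10,448 = $15,166
Ending inventory: 140 @ $19 = $2,660
Check: goods available $17,826 = COGS $15,166 + ending $2,660

Ending inventory = $2,660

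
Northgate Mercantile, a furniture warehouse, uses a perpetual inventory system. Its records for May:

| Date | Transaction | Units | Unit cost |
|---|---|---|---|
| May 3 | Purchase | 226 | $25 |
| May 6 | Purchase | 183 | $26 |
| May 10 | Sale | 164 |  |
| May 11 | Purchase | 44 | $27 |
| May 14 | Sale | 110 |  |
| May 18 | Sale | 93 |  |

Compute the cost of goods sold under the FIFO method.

May 10, 164 sold [FIFO — oldest first]: 164 @ $25 = $4,100
May 14, 110 sold [FIFO — oldest first]: 62 @ $25 + 48 @ $26 = $2,798
May 18, 93 sold [FIFO — oldest first]: 93 @ $26 = $2,418
Total COGS = $4,100 + $2,798 + $2,418 = $9,316
Ending inventory: 42 @ $26 + 44 @ $27 = $2,280

COGS = $9,316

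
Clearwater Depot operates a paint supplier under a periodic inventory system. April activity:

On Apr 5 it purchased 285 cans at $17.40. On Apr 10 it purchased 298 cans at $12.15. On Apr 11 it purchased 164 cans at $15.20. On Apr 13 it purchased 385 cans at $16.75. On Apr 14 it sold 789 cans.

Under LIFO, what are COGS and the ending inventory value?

COGS = $11,857.55; ending inventory = $5,663.70

Apr 14, 789 sold [LIFO — newest first]: 385 @ $16.75 + 164 @ $15.20 + 240 @ $12.15 = $11,857.55
Ending inventory: 285 @ $17.40 + 58 @ $12.15 = $5,663.70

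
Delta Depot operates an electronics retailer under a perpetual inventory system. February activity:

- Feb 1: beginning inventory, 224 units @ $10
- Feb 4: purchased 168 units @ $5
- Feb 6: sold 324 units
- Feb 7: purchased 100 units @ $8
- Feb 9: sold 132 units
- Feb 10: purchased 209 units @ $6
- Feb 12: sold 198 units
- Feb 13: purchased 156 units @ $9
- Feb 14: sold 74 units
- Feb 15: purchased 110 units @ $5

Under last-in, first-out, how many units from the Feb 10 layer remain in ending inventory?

11

Feb 6, 324 sold [LIFO — newest first]: 168 @ $5 + 156 @ $10 = $2,400
Feb 9, 132 sold [LIFO — newest first]: 100 @ $8 + 32 @ $10 = $1,120
Feb 12, 198 sold [LIFO — newest first]: 198 @ $6 = $1,188
Feb 14, 74 sold [LIFO — newest first]: 74 @ $9 = $666
Total COGS = $2,400 + $1,120 + $1,188 + $666 = $5,374
Ending inventory: 36 @ $10 + 11 @ $6 + 82 @ $9 + 110 @ $5 = $1,714
Check: goods available $7,088 = COGS $5,374 + ending $1,714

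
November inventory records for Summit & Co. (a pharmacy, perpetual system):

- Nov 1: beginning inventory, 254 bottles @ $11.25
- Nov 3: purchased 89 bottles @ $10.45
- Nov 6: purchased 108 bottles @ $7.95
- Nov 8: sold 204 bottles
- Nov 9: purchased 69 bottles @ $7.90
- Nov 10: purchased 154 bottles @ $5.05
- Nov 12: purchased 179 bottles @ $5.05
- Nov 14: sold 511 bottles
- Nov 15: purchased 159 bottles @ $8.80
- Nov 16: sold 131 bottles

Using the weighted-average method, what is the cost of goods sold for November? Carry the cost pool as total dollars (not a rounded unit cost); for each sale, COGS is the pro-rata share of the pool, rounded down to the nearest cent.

After Nov 1: 254 on hand, pool $2,857.50 (≈ $11.2500 each)
After Nov 3: 343 on hand, pool $3,787.55 (≈ $11.0424 each)
After Nov 6: 451 on hand, pool $4,646.15 (≈ $10.3019 each)
Nov 8, sell 204: 204/451 × $4,646.15 → $2,101.58
After Nov 9: 316 on hand, pool $3,089.67 (≈ $9.7774 each)
After Nov 10: 470 on hand, pool $3,867.37 (≈ $8.2284 each)
After Nov 12: 649 on hand, pool $4,771.32 (≈ $7.3518 each)
Nov 14, sell 511: 511/649 × $4,771.32 → $3,756.77
After Nov 15: 297 on hand, pool $2,413.75 (≈ $8.1271 each)
Nov 16, sell 131: 131/297 × $2,413.75 → $1,064.65
Total COGS = $2,101.58 + $3,756.77 + $1,064.65 = $6,923.00
Ending inventory (cost pool remaining) = $1,349.10
Check: goods available $8,272.10 = COGS $6,923.00 + ending $1,349.10

COGS = $6,923.00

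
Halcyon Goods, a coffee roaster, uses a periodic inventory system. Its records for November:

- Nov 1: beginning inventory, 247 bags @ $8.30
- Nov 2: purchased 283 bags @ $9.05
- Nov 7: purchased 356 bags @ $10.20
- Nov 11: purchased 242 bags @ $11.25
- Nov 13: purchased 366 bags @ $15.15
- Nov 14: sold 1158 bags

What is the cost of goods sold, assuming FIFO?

COGS = $11,419.45

Nov 14, 1158 sold [FIFO — oldest first]: 247 @ $8.30 + 283 @ $9.05 + 356 @ $10.20 + 242 @ $11.25 + 30 @ $15.15 = $11,419.45
Ending inventory: 336 @ $15.15 = $5,090.40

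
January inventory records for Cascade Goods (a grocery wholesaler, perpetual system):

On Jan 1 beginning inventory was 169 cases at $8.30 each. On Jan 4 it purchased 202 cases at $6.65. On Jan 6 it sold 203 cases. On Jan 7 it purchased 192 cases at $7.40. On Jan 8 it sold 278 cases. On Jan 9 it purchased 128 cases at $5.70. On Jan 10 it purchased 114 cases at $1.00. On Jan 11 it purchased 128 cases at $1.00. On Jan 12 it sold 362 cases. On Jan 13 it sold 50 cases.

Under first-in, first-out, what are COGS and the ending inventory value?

Jan 6, 203 sold [FIFO — oldest first]: 169 @ $8.30 + 34 @ $6.65 = $1,628.80
Jan 8, 278 sold [FIFO — oldest first]: 168 @ $6.65 + 110 @ $7.40 = $1,931.20
Jan 12, 362 sold [FIFO — oldest first]: 82 @ $7.40 + 128 @ $5.70 + 114 @ $1.00 + 38 @ $1.00 = $1,488.40
Jan 13, 50 sold [FIFO — oldest first]: 50 @ $1.00 = $50.00
Total COGS = $1,628.80 + $1,931.20 + $1,488.40 + $50.00 = $5,098.40
Ending inventory: 40 @ $1.00 = $40.00
Check: goods available $5,138.40 = COGS $5,098.40 + ending $40.00

COGS = $5,098.40; ending inventory = $40.00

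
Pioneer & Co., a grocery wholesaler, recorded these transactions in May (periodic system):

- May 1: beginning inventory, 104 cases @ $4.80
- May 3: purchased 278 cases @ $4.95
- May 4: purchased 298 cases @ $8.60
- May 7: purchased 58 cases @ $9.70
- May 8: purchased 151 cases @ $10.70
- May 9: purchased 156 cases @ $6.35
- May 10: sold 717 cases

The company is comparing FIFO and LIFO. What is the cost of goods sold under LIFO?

FIFO COGS: 104 @ $4.80 + 278 @ $4.95 + 298 @ $8.60 + 37 @ $9.70 = $4,797.00
LIFO COGS: 156 @ $6.35 + 151 @ $10.70 + 58 @ $9.70 + 298 @ $8.60 + 54 @ $4.95 = $5,999.00

COGS = $5,999.00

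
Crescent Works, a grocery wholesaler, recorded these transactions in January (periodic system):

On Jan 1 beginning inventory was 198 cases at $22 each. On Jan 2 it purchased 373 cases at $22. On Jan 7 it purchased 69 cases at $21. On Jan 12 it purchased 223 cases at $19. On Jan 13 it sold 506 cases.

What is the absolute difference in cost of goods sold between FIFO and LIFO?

FIFO COGS: 198 @ $22 + 308 @ $22 = $11,132
LIFO COGS: 223 @ $19 + 69 @ $21 + 214 @ $22 = $10,394
Difference = |$11,132 − $10,394| = $738

$738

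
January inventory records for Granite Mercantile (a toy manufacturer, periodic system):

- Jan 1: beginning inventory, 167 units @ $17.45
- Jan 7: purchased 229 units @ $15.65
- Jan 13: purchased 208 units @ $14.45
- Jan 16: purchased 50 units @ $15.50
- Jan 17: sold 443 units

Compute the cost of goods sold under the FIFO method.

Jan 17, 443 sold [FIFO — oldest first]: 167 @ $17.45 + 229 @ $15.65 + 47 @ $14.45 = $7,177.15
Ending inventory: 161 @ $14.45 + 50 @ $15.50 = $3,101.45
Check: goods available $10,278.60 = COGS $7,177.15 + ending $3,101.45

COGS = $7,177.15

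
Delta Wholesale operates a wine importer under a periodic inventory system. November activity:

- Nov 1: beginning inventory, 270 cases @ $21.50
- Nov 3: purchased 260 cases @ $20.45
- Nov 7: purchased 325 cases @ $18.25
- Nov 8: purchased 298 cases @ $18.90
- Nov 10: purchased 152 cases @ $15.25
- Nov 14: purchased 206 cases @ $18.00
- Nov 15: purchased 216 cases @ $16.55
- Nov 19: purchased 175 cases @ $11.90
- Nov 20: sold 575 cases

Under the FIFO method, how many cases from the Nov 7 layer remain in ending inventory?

Nov 20, 575 sold [FIFO — oldest first]: 270 @ $21.50 + 260 @ $20.45 + 45 @ $18.25 = $11,943.25
Ending inventory: 280 @ $18.25 + 298 @ $18.90 + 152 @ $15.25 + 206 @ $18.00 + 216 @ $16.55 + 175 @ $11.90 = $22,425.50

280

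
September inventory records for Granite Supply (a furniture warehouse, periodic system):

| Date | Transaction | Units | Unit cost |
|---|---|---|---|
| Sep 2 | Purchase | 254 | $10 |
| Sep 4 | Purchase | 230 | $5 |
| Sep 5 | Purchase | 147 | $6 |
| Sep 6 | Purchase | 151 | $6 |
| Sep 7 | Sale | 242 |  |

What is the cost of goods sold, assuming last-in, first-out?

COGS = $1,452

Sep 7, 242 sold [LIFO — newest first]: 151 @ $6 + 91 @ $6 = $1,452
Ending inventory: 254 @ $10 + 230 @ $5 + 56 @ $6 = $4,026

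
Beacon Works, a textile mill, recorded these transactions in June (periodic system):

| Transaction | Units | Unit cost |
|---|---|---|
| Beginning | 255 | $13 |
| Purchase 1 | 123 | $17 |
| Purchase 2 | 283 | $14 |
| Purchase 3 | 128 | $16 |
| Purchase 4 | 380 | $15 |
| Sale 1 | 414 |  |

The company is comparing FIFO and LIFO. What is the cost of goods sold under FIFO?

COGS = $5,910

FIFO COGS: 255 @ $13 + 123 @ $17 + 36 @ $14 = $5,910
LIFO COGS: 380 @ $15 + 34 @ $16 = $6,244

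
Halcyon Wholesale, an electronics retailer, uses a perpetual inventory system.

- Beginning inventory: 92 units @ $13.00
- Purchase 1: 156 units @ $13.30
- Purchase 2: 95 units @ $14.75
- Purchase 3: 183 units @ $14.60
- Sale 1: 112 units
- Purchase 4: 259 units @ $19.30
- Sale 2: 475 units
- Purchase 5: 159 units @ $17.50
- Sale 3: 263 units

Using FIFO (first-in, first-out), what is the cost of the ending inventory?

Ending inventory = $1,645.00

Sale 1 (112) [FIFO — oldest first]: 92 @ $13.00 + 20 @ $13.30 = $1,462.00
Sale 2 (475) [FIFO — oldest first]: 136 @ $13.30 + 95 @ $14.75 + 183 @ $14.60 + 61 @ $19.30 = $7,059.15
Sale 3 (263) [FIFO — oldest first]: 198 @ $19.30 + 65 @ $17.50 = $4,958.90
Total COGS = $1,462.00 + $7,059.15 + $4,958.90 = $13,480.05
Ending inventory: 94 @ $17.50 = $1,645.00
Check: goods available $15,125.05 = COGS $13,480.05 + ending $1,645.00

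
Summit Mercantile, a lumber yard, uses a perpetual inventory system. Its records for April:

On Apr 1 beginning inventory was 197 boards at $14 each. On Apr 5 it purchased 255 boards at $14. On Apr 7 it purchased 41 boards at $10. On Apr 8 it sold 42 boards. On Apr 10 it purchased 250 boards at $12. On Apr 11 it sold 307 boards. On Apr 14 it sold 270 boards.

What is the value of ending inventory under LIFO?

Ending inventory = $1,736

Apr 8, 42 sold [LIFO — newest first]: 41 @ $10 + 1 @ $14 = $424
Apr 11, 307 sold [LIFO — newest first]: 250 @ $12 + 57 @ $14 = $3,798
Apr 14, 270 sold [LIFO — newest first]: 197 @ $14 + 73 @ $14 = $3,780
Total COGS = $424 + $3,798 + $3,780 = $8,002
Ending inventory: 124 @ $14 = $1,736
Check: goods available $9,738 = COGS $8,002 + ending $1,736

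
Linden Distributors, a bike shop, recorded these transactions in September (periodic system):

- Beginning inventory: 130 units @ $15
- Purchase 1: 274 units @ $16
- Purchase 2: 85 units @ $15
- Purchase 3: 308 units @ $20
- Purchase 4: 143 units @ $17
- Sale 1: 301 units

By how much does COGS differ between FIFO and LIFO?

$905

FIFO COGS: 130 @ $15 + 171 @ $16 = $4,686
LIFO COGS: 143 @ $17 + 158 @ $20 = $5,591
Difference = |$4,686 − $5,591| = $905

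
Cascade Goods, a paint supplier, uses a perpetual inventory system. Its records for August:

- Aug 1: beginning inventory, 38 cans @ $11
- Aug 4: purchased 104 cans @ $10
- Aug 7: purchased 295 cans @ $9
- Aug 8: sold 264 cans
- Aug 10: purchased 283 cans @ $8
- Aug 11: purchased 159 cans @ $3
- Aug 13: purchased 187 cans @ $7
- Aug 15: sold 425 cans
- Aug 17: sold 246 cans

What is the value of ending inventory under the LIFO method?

Aug 8, 264 sold [LIFO — newest first]: 264 @ $9 = $2,376
Aug 15, 425 sold [LIFO — newest first]: 187 @ $7 + 159 @ $3 + 79 @ $8 = $2,418
Aug 17, 246 sold [LIFO — newest first]: 204 @ $8 + 31 @ $9 + 11 @ $10 = $2,021
Total COGS = $2,376 + $2,418 + $2,021 = $6,815
Ending inventory: 38 @ $11 + 93 @ $10 = $1,348
Check: goods available $8,163 = COGS $6,815 + ending $1,348

Ending inventory = $1,348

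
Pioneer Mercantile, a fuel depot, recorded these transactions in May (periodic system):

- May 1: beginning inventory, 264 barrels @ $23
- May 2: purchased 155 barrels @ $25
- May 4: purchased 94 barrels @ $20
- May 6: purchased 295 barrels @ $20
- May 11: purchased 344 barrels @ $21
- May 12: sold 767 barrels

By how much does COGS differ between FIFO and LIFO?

$1,053

FIFO COGS: 264 @ $23 + 155 @ $25 + 94 @ $20 + 254 @ $20 = $16,907
LIFO COGS: 344 @ $21 + 295 @ $20 + 94 @ $20 + 34 @ $25 = $15,854
Difference = |$16,907 − $15,854| = $1,053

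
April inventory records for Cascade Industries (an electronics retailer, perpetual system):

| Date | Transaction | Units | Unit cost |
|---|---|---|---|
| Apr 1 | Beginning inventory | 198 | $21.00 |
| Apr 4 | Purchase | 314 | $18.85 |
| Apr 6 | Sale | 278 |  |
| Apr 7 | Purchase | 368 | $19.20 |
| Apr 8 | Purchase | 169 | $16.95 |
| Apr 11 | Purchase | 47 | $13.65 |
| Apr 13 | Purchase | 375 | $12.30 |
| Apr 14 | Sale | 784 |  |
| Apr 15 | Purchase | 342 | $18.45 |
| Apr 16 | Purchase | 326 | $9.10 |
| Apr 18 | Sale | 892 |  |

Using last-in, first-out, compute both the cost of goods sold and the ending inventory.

COGS = $30,652.60; ending inventory = $3,885.00

Apr 6, 278 sold [LIFO — newest first]: 278 @ $18.85 = $5,240.30
Apr 14, 784 sold [LIFO — newest first]: 375 @ $12.30 + 47 @ $13.65 + 169 @ $16.95 + 193 @ $19.20 = $11,824.20
Apr 18, 892 sold [LIFO — newest first]: 326 @ $9.10 + 342 @ $18.45 + 175 @ $19.20 + 36 @ $18.85 + 13 @ $21.00 = $13,588.10
Total COGS = $5,240.30 + $11,824.20 + $13,588.10 = $30,652.60
Ending inventory: 185 @ $21.00 = $3,885.00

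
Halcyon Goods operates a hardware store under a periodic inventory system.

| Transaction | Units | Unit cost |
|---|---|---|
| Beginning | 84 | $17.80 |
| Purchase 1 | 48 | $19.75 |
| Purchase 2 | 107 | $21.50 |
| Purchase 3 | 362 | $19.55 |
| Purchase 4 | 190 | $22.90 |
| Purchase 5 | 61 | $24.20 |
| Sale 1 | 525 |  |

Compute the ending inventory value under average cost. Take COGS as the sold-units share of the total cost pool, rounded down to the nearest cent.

Sale 1, sell 525: 525/852 × $17,648.00 → $10,874.64
Ending inventory (cost pool remaining) = $6,773.36

Ending inventory = $6,773.36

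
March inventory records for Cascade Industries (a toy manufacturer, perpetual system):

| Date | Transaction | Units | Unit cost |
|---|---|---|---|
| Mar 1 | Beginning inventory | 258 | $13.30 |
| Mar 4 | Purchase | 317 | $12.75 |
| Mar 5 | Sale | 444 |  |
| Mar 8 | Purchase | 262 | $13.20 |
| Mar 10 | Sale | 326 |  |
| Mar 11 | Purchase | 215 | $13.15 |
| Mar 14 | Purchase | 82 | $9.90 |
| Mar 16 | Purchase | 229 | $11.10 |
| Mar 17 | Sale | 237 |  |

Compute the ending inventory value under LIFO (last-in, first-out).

Ending inventory = $4,450.95

Mar 5, 444 sold [LIFO — newest first]: 317 @ $12.75 + 127 @ $13.30 = $5,730.85
Mar 10, 326 sold [LIFO — newest first]: 262 @ $13.20 + 64 @ $13.30 = $4,309.60
Mar 17, 237 sold [LIFO — newest first]: 229 @ $11.10 + 8 @ $9.90 = $2,621.10
Total COGS = $5,730.85 + $4,309.60 + $2,621.10 = $12,661.55
Ending inventory: 67 @ $13.30 + 215 @ $13.15 + 74 @ $9.90 = $4,450.95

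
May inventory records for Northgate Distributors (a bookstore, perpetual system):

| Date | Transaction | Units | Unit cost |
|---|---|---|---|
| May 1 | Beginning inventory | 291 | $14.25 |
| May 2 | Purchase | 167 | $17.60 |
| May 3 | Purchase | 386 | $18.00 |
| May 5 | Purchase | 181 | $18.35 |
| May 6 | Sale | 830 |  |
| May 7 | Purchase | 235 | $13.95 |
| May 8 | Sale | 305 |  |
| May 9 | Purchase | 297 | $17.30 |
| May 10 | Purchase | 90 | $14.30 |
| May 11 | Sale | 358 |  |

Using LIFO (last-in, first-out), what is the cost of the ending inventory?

Ending inventory = $2,282.95

May 6, 830 sold [LIFO — newest first]: 181 @ $18.35 + 386 @ $18.00 + 167 @ $17.60 + 96 @ $14.25 = $14,576.55
May 8, 305 sold [LIFO — newest first]: 235 @ $13.95 + 70 @ $14.25 = $4,275.75
May 11, 358 sold [LIFO — newest first]: 90 @ $14.30 + 268 @ $17.30 = $5,923.40
Total COGS = $14,576.55 + $4,275.75 + $5,923.40 = $24,775.70
Ending inventory: 125 @ $14.25 + 29 @ $17.30 = $2,282.95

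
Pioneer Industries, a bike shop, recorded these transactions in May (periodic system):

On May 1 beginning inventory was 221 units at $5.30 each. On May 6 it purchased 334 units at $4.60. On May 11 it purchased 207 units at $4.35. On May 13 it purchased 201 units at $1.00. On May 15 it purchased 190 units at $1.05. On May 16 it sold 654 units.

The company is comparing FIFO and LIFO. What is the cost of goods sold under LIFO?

FIFO COGS: 221 @ $5.30 + 334 @ $4.60 + 99 @ $4.35 = $3,138.35
LIFO COGS: 190 @ $1.05 + 201 @ $1.00 + 207 @ $4.35 + 56 @ $4.60 = $1,558.55

COGS = $1,558.55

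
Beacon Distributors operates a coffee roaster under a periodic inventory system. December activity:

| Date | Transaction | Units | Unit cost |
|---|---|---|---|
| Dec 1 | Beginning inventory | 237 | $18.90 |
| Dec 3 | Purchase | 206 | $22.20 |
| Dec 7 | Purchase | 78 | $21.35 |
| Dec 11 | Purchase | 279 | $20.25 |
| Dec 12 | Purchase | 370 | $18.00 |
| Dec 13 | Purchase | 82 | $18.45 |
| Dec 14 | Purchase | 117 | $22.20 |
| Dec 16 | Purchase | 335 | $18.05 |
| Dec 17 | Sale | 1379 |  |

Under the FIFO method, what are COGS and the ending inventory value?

Dec 17, 1379 sold [FIFO — oldest first]: 237 @ $18.90 + 206 @ $22.20 + 78 @ $21.35 + 279 @ $20.25 + 370 @ $18.00 + 82 @ $18.45 + 117 @ $22.20 + 10 @ $18.05 = $27,318.35
Ending inventory: 325 @ $18.05 = $5,866.25

COGS = $27,318.35; ending inventory = $5,866.25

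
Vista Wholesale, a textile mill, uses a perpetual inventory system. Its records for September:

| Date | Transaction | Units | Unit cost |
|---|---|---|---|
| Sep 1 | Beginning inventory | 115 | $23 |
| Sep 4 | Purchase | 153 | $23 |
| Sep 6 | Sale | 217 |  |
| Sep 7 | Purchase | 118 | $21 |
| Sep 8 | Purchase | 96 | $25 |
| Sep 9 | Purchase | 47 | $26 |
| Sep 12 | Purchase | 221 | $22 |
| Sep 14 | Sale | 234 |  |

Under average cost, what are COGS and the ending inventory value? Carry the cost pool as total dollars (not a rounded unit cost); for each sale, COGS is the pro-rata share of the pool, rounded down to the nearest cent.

After Sep 1: 115 on hand, pool $2,645.00 (≈ $23.0000 each)
After Sep 4: 268 on hand, pool $6,164.00 (≈ $23.0000 each)
Sep 6, sell 217: 217/268 × $6,164.00 → $4,991.00
After Sep 7: 169 on hand, pool $3,651.00 (≈ $21.6036 each)
After Sep 8: 265 on hand, pool $6,051.00 (≈ $22.8340 each)
After Sep 9: 312 on hand, pool $7,273.00 (≈ $23.3109 each)
After Sep 12: 533 on hand, pool $12,135.00 (≈ $22.7674 each)
Sep 14, sell 234: 234/533 × $12,135.00 → $5,327.56
Total COGS = $4,991.00 + $5,327.56 = $10,318.56
Ending inventory (cost pool remaining) = $6,807.44

COGS = $10,318.56; ending inventory = $6,807.44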